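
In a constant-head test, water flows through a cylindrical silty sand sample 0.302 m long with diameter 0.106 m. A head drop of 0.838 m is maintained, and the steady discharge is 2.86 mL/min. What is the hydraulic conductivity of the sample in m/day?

Cross-sectional area A = π·(d/2)² = π × (0.106/2)² = 0.008825 m².
Convert discharge: 2.86 mL/min = 4.767e-08 m³/s.
Darcy's law rearranged: K = Q·L / (A·Δh) = 4.767e-08 × 0.302 / (0.008825 × 0.838) = 1.947e-06 m/s = 0.1682 m/day.

0.168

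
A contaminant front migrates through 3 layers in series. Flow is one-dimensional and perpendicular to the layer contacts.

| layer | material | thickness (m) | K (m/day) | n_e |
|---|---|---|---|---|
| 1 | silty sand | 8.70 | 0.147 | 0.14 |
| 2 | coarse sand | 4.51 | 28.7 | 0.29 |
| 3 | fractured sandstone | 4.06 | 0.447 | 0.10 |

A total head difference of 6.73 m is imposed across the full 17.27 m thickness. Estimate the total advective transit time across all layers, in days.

29.8

With flow normal to the layers, continuity requires the same specific discharge q through every layer.
Σ(b_i/K_i) = 8.70/0.147 + 4.51/28.7 + 4.06/0.447 = 68.42 d.
q = Δh / Σ(b_i/K_i) = 6.73 / 68.42 = 0.09836 m/day.
In each layer the seepage velocity is v_i = q/n_i, so the layer transit time is t_i = b_i·n_i / q:
  layer 1 (silty sand): t_1 = 8.70 × 0.14 / 0.09836 = 12.38 d
  layer 2 (coarse sand): t_2 = 4.51 × 0.29 / 0.09836 = 13.30 d
  layer 3 (fractured sandstone): t_3 = 4.06 × 0.10 / 0.09836 = 4.128 d
Total t = Σ t_i = 29.81 days.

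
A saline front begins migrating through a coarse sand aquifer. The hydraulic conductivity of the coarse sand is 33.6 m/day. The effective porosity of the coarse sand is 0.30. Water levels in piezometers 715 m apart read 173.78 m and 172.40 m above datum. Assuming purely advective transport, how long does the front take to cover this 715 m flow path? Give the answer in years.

9.06

Hydraulic gradient i = (173.78 − 172.40) / 715 = 1.38 / 715 = 0.001930.
Darcy flux q = K · i = 33.60 × 0.001930 = 0.06485 m/day.
Seepage velocity v = q / n_e = 0.06485 / 0.30 = 0.2162 m/day.
Travel time t = L / v = 715 / 0.2162 = 3308 days = 9.056 years.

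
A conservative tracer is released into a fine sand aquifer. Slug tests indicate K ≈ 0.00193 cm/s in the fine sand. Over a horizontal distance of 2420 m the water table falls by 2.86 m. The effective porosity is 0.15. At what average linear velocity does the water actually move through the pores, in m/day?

Convert K: 0.00193 cm/s × 864 = 1.668 m/day.
Hydraulic gradient i = Δh / L = 2.86 / 2420 = 0.001182.
Darcy flux q = K · i = 1.668 × 0.001182 = 0.001971 m/day.
Seepage velocity v = q / n_e = 0.001971 / 0.15 = 0.01314 m/day.

0.0131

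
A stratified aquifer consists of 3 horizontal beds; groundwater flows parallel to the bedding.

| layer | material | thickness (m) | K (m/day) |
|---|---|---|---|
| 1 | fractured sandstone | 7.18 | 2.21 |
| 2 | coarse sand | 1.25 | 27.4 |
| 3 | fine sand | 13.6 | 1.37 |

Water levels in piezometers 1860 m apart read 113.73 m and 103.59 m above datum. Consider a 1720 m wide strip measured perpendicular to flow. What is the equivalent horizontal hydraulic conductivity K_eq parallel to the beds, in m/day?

3.12

Flow is parallel to layering, so each bed carries its own Darcy discharge and the transmissivities add.
Σ(K_i·b_i) = 2.21×7.18 + 27.4×1.25 + 1.37×13.6 = 68.75 m²/day.
Total thickness b = 22.03 m, so K_eq = Σ(K_i·b_i)/b = 3.121 m/day.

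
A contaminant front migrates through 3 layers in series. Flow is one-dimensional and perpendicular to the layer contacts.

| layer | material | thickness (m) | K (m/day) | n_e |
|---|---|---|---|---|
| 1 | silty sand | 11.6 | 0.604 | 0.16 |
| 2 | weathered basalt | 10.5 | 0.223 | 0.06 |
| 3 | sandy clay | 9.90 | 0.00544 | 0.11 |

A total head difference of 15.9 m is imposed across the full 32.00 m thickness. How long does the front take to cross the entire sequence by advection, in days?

With flow normal to the layers, continuity requires the same specific discharge q through every layer.
Σ(b_i/K_i) = 11.6/0.604 + 10.5/0.223 + 9.90/0.00544 = 1886 d.
q = Δh / Σ(b_i/K_i) = 15.9 / 1886 = 0.008430 m/day.
In each layer the seepage velocity is v_i = q/n_i, so the layer transit time is t_i = b_i·n_i / q:
  layer 1 (silty sand): t_1 = 11.6 × 0.16 / 0.008430 = 220.2 d
  layer 2 (weathered basalt): t_2 = 10.5 × 0.06 / 0.008430 = 74.73 d
  layer 3 (sandy clay): t_3 = 9.90 × 0.11 / 0.008430 = 129.2 d
Total t = Σ t_i = 424.1 days.

424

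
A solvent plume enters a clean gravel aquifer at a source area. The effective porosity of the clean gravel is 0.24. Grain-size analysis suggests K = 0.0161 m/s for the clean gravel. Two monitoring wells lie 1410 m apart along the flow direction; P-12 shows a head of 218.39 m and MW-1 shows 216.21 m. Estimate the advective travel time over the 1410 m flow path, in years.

Convert K: 0.0161 m/s × 86400 = 1391 m/day.
Hydraulic gradient i = (218.39 − 216.21) / 1410 = 2.18 / 1410 = 0.001546.
Darcy flux q = K · i = 1391 × 0.001546 = 2.151 m/day.
Seepage velocity v = q / n_e = 2.151 / 0.24 = 8.961 m/day.
Travel time t = L / v = 1410 / 8.961 = 157.3 days = 0.4308 years.

0.431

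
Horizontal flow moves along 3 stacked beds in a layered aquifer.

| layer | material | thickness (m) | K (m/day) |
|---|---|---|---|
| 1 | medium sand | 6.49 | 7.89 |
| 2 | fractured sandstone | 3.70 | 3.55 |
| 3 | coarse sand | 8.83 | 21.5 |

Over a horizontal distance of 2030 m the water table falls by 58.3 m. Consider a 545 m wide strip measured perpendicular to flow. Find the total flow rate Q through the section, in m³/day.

Flow is parallel to layering, so each bed carries its own Darcy discharge and the transmissivities add.
Σ(K_i·b_i) = 7.89×6.49 + 3.55×3.70 + 21.5×8.83 = 254.2 m²/day.
Hydraulic gradient i = Δh / L = 58.3 / 2030 = 0.02872.
Q = Σ(K_i·b_i) · W · i = 254.2 × 545 × 0.02872 = 3979 m³/day.

3980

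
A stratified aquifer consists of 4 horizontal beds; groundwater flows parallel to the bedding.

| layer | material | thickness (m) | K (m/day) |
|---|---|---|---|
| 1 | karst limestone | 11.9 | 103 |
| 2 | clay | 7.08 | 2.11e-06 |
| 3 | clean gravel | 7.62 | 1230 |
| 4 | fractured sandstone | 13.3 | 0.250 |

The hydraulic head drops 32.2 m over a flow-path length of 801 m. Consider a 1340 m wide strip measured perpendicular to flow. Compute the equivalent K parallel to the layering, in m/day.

266

Flow is parallel to layering, so each bed carries its own Darcy discharge and the transmissivities add.
Σ(K_i·b_i) = 103×11.9 + 2.11e-06×7.08 + 1230×7.62 + 0.250×13.3 = 10602 m²/day.
Total thickness b = 39.90 m, so K_eq = Σ(K_i·b_i)/b = 265.7 m/day.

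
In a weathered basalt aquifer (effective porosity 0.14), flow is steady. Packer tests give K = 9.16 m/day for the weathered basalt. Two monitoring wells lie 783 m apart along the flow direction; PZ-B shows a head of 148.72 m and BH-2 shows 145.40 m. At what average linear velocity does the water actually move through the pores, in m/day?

0.277

Hydraulic gradient i = (148.72 − 145.40) / 783 = 3.32 / 783 = 0.004240.
Darcy flux q = K · i = 9.160 × 0.004240 = 0.03884 m/day.
Seepage velocity v = q / n_e = 0.03884 / 0.14 = 0.2774 m/day.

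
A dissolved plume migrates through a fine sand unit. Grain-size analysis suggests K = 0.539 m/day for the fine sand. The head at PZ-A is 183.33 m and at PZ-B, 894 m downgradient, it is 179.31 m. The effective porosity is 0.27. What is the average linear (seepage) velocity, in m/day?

0.00898

Hydraulic gradient i = (183.33 − 179.31) / 894 = 4.02 / 894 = 0.004497.
Darcy flux q = K · i = 0.5390 × 0.004497 = 0.002424 m/day.
Seepage velocity v = q / n_e = 0.002424 / 0.27 = 0.008977 m/day.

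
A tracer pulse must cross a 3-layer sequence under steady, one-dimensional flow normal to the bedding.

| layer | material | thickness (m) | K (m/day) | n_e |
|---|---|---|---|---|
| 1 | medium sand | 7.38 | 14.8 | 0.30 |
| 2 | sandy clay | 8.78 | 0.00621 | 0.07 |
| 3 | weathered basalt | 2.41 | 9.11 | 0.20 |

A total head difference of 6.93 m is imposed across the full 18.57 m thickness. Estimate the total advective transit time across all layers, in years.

With flow normal to the layers, continuity requires the same specific discharge q through every layer.
Σ(b_i/K_i) = 7.38/14.8 + 8.78/0.00621 + 2.41/9.11 = 1415 d.
q = Δh / Σ(b_i/K_i) = 6.93 / 1415 = 0.004899 m/day.
In each layer the seepage velocity is v_i = q/n_i, so the layer transit time is t_i = b_i·n_i / q:
  layer 1 (medium sand): t_1 = 7.38 × 0.30 / 0.004899 = 451.9 d
  layer 2 (sandy clay): t_2 = 8.78 × 0.07 / 0.004899 = 125.5 d
  layer 3 (weathered basalt): t_3 = 2.41 × 0.20 / 0.004899 = 98.39 d
Total t = Σ t_i = 675.8 days = 1.850 years.

1.85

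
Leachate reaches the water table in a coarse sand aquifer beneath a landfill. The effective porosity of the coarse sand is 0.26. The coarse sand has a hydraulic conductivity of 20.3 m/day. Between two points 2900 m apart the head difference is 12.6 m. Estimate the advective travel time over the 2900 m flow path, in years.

23.4

Hydraulic gradient i = Δh / L = 12.6 / 2900 = 0.004345.
Darcy flux q = K · i = 20.30 × 0.004345 = 0.08820 m/day.
Seepage velocity v = q / n_e = 0.08820 / 0.26 = 0.3392 m/day.
Travel time t = L / v = 2900 / 0.3392 = 8549 days = 23.41 years.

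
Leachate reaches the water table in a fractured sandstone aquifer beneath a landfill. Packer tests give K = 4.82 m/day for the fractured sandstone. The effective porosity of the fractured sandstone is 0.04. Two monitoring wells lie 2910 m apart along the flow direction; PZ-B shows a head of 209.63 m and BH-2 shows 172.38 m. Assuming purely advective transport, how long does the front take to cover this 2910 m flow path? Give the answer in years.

5.17

Hydraulic gradient i = (209.63 − 172.38) / 2910 = 37.25 / 2910 = 0.01280.
Darcy flux q = K · i = 4.820 × 0.01280 = 0.06170 m/day.
Seepage velocity v = q / n_e = 0.06170 / 0.04 = 1.542 m/day.
Travel time t = L / v = 2910 / 1.542 = 1887 days = 5.165 years.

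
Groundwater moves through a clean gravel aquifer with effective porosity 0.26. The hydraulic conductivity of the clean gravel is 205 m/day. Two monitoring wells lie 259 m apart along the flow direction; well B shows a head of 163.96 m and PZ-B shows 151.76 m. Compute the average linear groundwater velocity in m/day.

37.1

Hydraulic gradient i = (163.96 − 151.76) / 259 = 12.2 / 259 = 0.04710.
Darcy flux q = K · i = 205.0 × 0.04710 = 9.656 m/day.
Seepage velocity v = q / n_e = 9.656 / 0.26 = 37.14 m/day.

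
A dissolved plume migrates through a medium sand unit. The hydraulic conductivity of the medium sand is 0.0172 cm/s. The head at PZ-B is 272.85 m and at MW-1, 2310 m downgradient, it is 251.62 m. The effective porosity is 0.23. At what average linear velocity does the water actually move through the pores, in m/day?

0.594

Convert K: 0.0172 cm/s × 864 = 14.86 m/day.
Hydraulic gradient i = (272.85 − 251.62) / 2310 = 21.23 / 2310 = 0.009190.
Darcy flux q = K · i = 14.86 × 0.009190 = 0.1366 m/day.
Seepage velocity v = q / n_e = 0.1366 / 0.23 = 0.5938 m/day.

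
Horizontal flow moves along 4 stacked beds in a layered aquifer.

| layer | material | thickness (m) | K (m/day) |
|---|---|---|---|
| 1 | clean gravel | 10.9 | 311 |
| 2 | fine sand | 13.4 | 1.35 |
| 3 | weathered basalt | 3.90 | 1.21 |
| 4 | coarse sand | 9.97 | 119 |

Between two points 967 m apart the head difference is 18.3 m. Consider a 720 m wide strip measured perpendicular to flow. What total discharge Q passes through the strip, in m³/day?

62700

Flow is parallel to layering, so each bed carries its own Darcy discharge and the transmissivities add.
Σ(K_i·b_i) = 311×10.9 + 1.35×13.4 + 1.21×3.90 + 119×9.97 = 4599 m²/day.
Hydraulic gradient i = Δh / L = 18.3 / 967 = 0.01892.
Q = Σ(K_i·b_i) · W · i = 4599 × 720 × 0.01892 = 62666 m³/day.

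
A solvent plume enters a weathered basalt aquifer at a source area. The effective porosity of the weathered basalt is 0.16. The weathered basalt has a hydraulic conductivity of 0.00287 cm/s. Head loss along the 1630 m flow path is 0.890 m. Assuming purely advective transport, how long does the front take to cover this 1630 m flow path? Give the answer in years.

Convert K: 0.00287 cm/s × 864 = 2.480 m/day.
Hydraulic gradient i = Δh / L = 0.890 / 1630 = 0.0005460.
Darcy flux q = K · i = 2.480 × 0.0005460 = 0.001354 m/day.
Seepage velocity v = q / n_e = 0.001354 / 0.16 = 0.008462 m/day.
Travel time t = L / v = 1630 / 0.008462 = 1.926e+05 days = 527.4 years.

527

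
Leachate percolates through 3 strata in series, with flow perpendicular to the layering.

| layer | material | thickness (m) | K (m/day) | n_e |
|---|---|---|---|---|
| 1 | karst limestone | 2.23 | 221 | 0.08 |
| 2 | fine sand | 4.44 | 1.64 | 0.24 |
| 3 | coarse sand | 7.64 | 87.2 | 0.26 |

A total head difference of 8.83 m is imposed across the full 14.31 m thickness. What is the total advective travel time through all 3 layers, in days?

1.03

With flow normal to the layers, continuity requires the same specific discharge q through every layer.
Σ(b_i/K_i) = 2.23/221 + 4.44/1.64 + 7.64/87.2 = 2.805 d.
q = Δh / Σ(b_i/K_i) = 8.83 / 2.805 = 3.148 m/day.
In each layer the seepage velocity is v_i = q/n_i, so the layer transit time is t_i = b_i·n_i / q:
  layer 1 (karst limestone): t_1 = 2.23 × 0.08 / 3.148 = 0.05667 d
  layer 2 (fine sand): t_2 = 4.44 × 0.24 / 3.148 = 0.3385 d
  layer 3 (coarse sand): t_3 = 7.64 × 0.26 / 3.148 = 0.6310 d
Total t = Σ t_i = 1.026 days.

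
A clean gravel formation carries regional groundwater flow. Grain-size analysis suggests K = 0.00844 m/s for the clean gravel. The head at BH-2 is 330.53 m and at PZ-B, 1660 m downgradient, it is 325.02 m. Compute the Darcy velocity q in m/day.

2.42

Convert K: 0.00844 m/s × 86400 = 729.2 m/day.
Hydraulic gradient i = (330.53 − 325.02) / 1660 = 5.51 / 1660 = 0.003319.
Specific discharge q = K · i = 729.2 × 0.003319 = 2.420 m/day.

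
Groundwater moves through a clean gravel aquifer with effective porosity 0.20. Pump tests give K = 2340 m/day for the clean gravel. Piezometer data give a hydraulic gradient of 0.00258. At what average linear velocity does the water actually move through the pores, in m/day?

30.2

Hydraulic gradient i = 0.00258.
Darcy flux q = K · i = 2340 × 0.002580 = 6.037 m/day.
Seepage velocity v = q / n_e = 6.037 / 0.20 = 30.19 m/day.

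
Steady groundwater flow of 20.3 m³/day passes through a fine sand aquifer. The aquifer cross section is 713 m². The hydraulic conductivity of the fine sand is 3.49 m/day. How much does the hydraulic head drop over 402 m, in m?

From Q = K·A·i, i = Q / (K·A) = 20.3 / (3.490 × 713.0) = 0.008158.
Head loss Δh = i · L = 0.008158 × 402 = 3.279 m.

3.28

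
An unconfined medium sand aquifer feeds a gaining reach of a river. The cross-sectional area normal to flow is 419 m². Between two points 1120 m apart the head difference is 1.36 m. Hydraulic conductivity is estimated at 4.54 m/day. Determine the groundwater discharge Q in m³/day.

Hydraulic gradient i = Δh / L = 1.36 / 1120 = 0.001214.
Darcy's law: Q = K · A · i = 4.540 × 419.0 × 0.001214 = 2.310 m³/day.

2.31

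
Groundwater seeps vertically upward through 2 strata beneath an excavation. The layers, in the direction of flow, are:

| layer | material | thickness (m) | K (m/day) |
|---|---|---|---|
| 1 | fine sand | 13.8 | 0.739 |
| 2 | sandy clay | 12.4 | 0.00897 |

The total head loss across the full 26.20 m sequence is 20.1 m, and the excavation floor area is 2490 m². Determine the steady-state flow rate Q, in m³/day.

35.7

Flow is perpendicular to layering, so the layers act in series and the equivalent K is the thickness-weighted harmonic mean.
Total thickness L = 13.8 + 12.4 = 26.20 m.
Σ(b_i/K_i) = 13.8/0.739 + 12.4/0.00897 = 1401 d.
K_eq = L / Σ(b_i/K_i) = 26.20 / 1401 = 0.01870 m/day.
Q = K_eq · A · (Δh/L) = 0.01870 × 2490 × (20.1/26.20) = 35.72 m³/day.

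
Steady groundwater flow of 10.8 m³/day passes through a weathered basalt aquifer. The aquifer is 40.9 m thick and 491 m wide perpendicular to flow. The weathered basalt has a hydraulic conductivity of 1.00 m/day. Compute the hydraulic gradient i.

Cross-sectional area A = 491 × 40.9 = 20082 m².
From Q = K·A·i, i = Q / (K·A) = 10.8 / (1.000 × 20082) = 0.0005378.

0.000538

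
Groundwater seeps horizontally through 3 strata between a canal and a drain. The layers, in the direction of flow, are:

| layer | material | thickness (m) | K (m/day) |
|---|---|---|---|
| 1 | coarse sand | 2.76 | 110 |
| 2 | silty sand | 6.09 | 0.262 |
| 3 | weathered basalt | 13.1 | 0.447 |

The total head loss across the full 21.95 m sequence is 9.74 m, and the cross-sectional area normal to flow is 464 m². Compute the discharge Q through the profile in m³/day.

Flow is perpendicular to layering, so the layers act in series and the equivalent K is the thickness-weighted harmonic mean.
Total thickness L = 2.76 + 6.09 + 13.1 = 21.95 m.
Σ(b_i/K_i) = 2.76/110 + 6.09/0.262 + 13.1/0.447 = 52.58 d.
K_eq = L / Σ(b_i/K_i) = 21.95 / 52.58 = 0.4175 m/day.
Q = K_eq · A · (Δh/L) = 0.4175 × 464 × (9.74/21.95) = 85.96 m³/day.

86.0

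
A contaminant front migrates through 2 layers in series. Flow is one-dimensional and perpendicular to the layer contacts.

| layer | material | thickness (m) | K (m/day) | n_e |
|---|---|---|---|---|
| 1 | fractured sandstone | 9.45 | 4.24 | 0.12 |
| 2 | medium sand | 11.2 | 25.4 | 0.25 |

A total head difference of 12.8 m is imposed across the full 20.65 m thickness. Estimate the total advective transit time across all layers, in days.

0.821

With flow normal to the layers, continuity requires the same specific discharge q through every layer.
Σ(b_i/K_i) = 9.45/4.24 + 11.2/25.4 = 2.670 d.
q = Δh / Σ(b_i/K_i) = 12.8 / 2.670 = 4.795 m/day.
In each layer the seepage velocity is v_i = q/n_i, so the layer transit time is t_i = b_i·n_i / q:
  layer 1 (fractured sandstone): t_1 = 9.45 × 0.12 / 4.795 = 0.2365 d
  layer 2 (medium sand): t_2 = 11.2 × 0.25 / 4.795 = 0.5840 d
Total t = Σ t_i = 0.8205 days.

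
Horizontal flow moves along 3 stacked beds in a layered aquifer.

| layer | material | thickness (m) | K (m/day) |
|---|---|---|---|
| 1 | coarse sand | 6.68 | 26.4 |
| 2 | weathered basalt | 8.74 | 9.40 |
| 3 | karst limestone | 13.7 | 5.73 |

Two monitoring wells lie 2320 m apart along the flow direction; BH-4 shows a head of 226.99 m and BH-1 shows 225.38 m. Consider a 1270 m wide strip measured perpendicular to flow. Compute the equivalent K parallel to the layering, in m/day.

Flow is parallel to layering, so each bed carries its own Darcy discharge and the transmissivities add.
Σ(K_i·b_i) = 26.4×6.68 + 9.40×8.74 + 5.73×13.7 = 337.0 m²/day.
Total thickness b = 29.12 m, so K_eq = Σ(K_i·b_i)/b = 11.57 m/day.

11.6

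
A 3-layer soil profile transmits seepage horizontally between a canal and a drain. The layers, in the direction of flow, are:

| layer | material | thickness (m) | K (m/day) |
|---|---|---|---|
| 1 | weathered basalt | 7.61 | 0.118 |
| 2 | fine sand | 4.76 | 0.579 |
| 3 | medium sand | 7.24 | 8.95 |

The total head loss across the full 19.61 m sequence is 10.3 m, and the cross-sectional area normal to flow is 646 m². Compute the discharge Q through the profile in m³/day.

Flow is perpendicular to layering, so the layers act in series and the equivalent K is the thickness-weighted harmonic mean.
Total thickness L = 7.61 + 4.76 + 7.24 = 19.61 m.
Σ(b_i/K_i) = 7.61/0.118 + 4.76/0.579 + 7.24/8.95 = 73.52 d.
K_eq = L / Σ(b_i/K_i) = 19.61 / 73.52 = 0.2667 m/day.
Q = K_eq · A · (Δh/L) = 0.2667 × 646 × (10.3/19.61) = 90.50 m³/day.

90.5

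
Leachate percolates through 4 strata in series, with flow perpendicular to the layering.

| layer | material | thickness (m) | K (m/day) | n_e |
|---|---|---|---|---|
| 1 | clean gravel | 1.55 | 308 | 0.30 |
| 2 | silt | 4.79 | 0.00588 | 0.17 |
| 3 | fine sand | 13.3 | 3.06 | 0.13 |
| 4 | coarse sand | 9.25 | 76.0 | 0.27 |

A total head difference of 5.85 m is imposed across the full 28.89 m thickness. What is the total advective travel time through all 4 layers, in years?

With flow normal to the layers, continuity requires the same specific discharge q through every layer.
Σ(b_i/K_i) = 1.55/308 + 4.79/0.00588 + 13.3/3.06 + 9.25/76.0 = 819.1 d.
q = Δh / Σ(b_i/K_i) = 5.85 / 819.1 = 0.007142 m/day.
In each layer the seepage velocity is v_i = q/n_i, so the layer transit time is t_i = b_i·n_i / q:
  layer 1 (clean gravel): t_1 = 1.55 × 0.30 / 0.007142 = 65.11 d
  layer 2 (silt): t_2 = 4.79 × 0.17 / 0.007142 = 114.0 d
  layer 3 (fine sand): t_3 = 13.3 × 0.13 / 0.007142 = 242.1 d
  layer 4 (coarse sand): t_4 = 9.25 × 0.27 / 0.007142 = 349.7 d
Total t = Σ t_i = 770.9 days = 2.111 years.

2.11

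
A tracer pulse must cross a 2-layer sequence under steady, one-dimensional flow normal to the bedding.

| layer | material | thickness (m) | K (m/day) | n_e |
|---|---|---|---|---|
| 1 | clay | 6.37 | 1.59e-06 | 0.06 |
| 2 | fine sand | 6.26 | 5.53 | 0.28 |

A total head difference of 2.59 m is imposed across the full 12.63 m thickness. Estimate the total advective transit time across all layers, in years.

9040

With flow normal to the layers, continuity requires the same specific discharge q through every layer.
Σ(b_i/K_i) = 6.37/1.59e-06 + 6.26/5.53 = 4.006e+06 d.
q = Δh / Σ(b_i/K_i) = 2.59 / 4.006e+06 = 6.465e-07 m/day.
In each layer the seepage velocity is v_i = q/n_i, so the layer transit time is t_i = b_i·n_i / q:
  layer 1 (clay): t_1 = 6.37 × 0.06 / 6.465e-07 = 5.912e+05 d
  layer 2 (fine sand): t_2 = 6.26 × 0.28 / 6.465e-07 = 2.711e+06 d
Total t = Σ t_i = 3.302e+06 days = 9042 years.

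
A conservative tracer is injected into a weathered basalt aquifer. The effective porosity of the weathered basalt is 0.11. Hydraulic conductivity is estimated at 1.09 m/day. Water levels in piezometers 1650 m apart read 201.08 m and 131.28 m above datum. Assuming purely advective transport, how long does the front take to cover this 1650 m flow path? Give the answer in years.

10.8

Hydraulic gradient i = (201.08 − 131.28) / 1650 = 69.8 / 1650 = 0.04230.
Darcy flux q = K · i = 1.090 × 0.04230 = 0.04611 m/day.
Seepage velocity v = q / n_e = 0.04611 / 0.11 = 0.4192 m/day.
Travel time t = L / v = 1650 / 0.4192 = 3936 days = 10.78 years.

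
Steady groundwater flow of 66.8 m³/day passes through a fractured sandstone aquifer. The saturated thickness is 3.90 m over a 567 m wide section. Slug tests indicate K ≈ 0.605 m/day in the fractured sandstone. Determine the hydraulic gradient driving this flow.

0.0499

Cross-sectional area A = 567 × 3.90 = 2211 m².
From Q = K·A·i, i = Q / (K·A) = 66.8 / (0.6050 × 2211) = 0.04993.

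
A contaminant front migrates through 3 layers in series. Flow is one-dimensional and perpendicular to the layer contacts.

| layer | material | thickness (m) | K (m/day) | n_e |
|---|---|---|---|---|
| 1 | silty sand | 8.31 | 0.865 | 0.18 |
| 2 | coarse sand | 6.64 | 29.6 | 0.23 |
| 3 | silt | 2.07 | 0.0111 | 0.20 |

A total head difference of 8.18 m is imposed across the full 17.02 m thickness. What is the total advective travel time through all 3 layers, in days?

82.5

With flow normal to the layers, continuity requires the same specific discharge q through every layer.
Σ(b_i/K_i) = 8.31/0.865 + 6.64/29.6 + 2.07/0.0111 = 196.3 d.
q = Δh / Σ(b_i/K_i) = 8.18 / 196.3 = 0.04167 m/day.
In each layer the seepage velocity is v_i = q/n_i, so the layer transit time is t_i = b_i·n_i / q:
  layer 1 (silty sand): t_1 = 8.31 × 0.18 / 0.04167 = 35.90 d
  layer 2 (coarse sand): t_2 = 6.64 × 0.23 / 0.04167 = 36.65 d
  layer 3 (silt): t_3 = 2.07 × 0.20 / 0.04167 = 9.936 d
Total t = Σ t_i = 82.49 days.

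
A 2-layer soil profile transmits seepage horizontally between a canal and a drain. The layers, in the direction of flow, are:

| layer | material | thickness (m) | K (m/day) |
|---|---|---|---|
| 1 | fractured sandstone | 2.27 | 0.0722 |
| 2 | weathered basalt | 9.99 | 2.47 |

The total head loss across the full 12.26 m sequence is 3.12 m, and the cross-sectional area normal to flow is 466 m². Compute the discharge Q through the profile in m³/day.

41.0

Flow is perpendicular to layering, so the layers act in series and the equivalent K is the thickness-weighted harmonic mean.
Total thickness L = 2.27 + 9.99 = 12.26 m.
Σ(b_i/K_i) = 2.27/0.0722 + 9.99/2.47 = 35.48 d.
K_eq = L / Σ(b_i/K_i) = 12.26 / 35.48 = 0.3455 m/day.
Q = K_eq · A · (Δh/L) = 0.3455 × 466 × (3.12/12.26) = 40.97 m³/day.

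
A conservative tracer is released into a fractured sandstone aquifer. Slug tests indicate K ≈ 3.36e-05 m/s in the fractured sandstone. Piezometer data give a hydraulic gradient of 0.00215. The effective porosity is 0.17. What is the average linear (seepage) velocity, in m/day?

0.0367

Convert K: 3.36e-05 m/s × 86400 = 2.903 m/day.
Hydraulic gradient i = 0.00215.
Darcy flux q = K · i = 2.903 × 0.002150 = 0.006242 m/day.
Seepage velocity v = q / n_e = 0.006242 / 0.17 = 0.03671 m/day.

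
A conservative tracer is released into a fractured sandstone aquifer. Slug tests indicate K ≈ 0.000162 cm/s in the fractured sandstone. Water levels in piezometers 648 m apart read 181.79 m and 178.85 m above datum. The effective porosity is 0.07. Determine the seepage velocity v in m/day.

0.00907

Convert K: 0.000162 cm/s × 864 = 0.1400 m/day.
Hydraulic gradient i = (181.79 − 178.85) / 648 = 2.94 / 648 = 0.004537.
Darcy flux q = K · i = 0.1400 × 0.004537 = 0.0006350 m/day.
Seepage velocity v = q / n_e = 0.0006350 / 0.07 = 0.009072 m/day.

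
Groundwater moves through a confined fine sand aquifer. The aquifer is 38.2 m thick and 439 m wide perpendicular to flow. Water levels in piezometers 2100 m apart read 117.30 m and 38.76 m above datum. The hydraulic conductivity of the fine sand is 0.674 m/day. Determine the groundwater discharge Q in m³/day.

423

Cross-sectional area A = 439 × 38.2 = 16770 m².
Hydraulic gradient i = (117.30 − 38.76) / 2100 = 78.54 / 2100 = 0.03740.
Darcy's law: Q = K · A · i = 0.6740 × 16770 × 0.03740 = 422.7 m³/day.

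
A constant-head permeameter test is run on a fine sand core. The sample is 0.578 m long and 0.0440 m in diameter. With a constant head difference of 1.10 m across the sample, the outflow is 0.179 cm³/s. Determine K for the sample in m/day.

5.34

Cross-sectional area A = π·(d/2)² = π × (0.0440/2)² = 0.001521 m².
Convert discharge: 0.179 cm³/s = 1.790e-07 m³/s.
Darcy's law rearranged: K = Q·L / (A·Δh) = 1.790e-07 × 0.578 / (0.001521 × 1.10) = 6.186e-05 m/s = 5.344 m/day.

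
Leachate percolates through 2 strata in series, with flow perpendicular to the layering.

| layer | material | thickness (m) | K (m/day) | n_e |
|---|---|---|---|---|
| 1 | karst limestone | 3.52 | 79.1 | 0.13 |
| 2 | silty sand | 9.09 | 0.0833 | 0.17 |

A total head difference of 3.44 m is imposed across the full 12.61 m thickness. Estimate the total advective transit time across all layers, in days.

With flow normal to the layers, continuity requires the same specific discharge q through every layer.
Σ(b_i/K_i) = 3.52/79.1 + 9.09/0.0833 = 109.2 d.
q = Δh / Σ(b_i/K_i) = 3.44 / 109.2 = 0.03151 m/day.
In each layer the seepage velocity is v_i = q/n_i, so the layer transit time is t_i = b_i·n_i / q:
  layer 1 (karst limestone): t_1 = 3.52 × 0.13 / 0.03151 = 14.52 d
  layer 2 (silty sand): t_2 = 9.09 × 0.17 / 0.03151 = 49.04 d
Total t = Σ t_i = 63.56 days.

63.6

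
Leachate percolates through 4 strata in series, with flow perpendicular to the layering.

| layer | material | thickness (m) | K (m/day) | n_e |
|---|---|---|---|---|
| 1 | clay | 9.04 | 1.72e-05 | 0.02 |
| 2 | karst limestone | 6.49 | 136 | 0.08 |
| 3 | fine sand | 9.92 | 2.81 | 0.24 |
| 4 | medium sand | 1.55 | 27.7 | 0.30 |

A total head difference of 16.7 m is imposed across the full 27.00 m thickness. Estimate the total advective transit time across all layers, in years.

306

With flow normal to the layers, continuity requires the same specific discharge q through every layer.
Σ(b_i/K_i) = 9.04/1.72e-05 + 6.49/136 + 9.92/2.81 + 1.55/27.7 = 5.256e+05 d.
q = Δh / Σ(b_i/K_i) = 16.7 / 5.256e+05 = 3.177e-05 m/day.
In each layer the seepage velocity is v_i = q/n_i, so the layer transit time is t_i = b_i·n_i / q:
  layer 1 (clay): t_1 = 9.04 × 0.02 / 3.177e-05 = 5690 d
  layer 2 (karst limestone): t_2 = 6.49 × 0.08 / 3.177e-05 = 16340 d
  layer 3 (fine sand): t_3 = 9.92 × 0.24 / 3.177e-05 = 74929 d
  layer 4 (medium sand): t_4 = 1.55 × 0.30 / 3.177e-05 = 14635 d
Total t = Σ t_i = 1.116e+05 days = 305.5 years.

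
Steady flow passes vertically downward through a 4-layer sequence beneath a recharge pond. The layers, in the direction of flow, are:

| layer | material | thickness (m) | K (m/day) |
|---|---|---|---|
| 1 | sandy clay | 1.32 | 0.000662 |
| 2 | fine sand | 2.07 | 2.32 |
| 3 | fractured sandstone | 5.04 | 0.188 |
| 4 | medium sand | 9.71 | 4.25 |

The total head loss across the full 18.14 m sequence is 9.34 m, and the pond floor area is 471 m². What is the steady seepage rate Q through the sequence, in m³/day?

Flow is perpendicular to layering, so the layers act in series and the equivalent K is the thickness-weighted harmonic mean.
Total thickness L = 1.32 + 2.07 + 5.04 + 9.71 = 18.14 m.
Σ(b_i/K_i) = 1.32/0.000662 + 2.07/2.32 + 5.04/0.188 + 9.71/4.25 = 2024 d.
K_eq = L / Σ(b_i/K_i) = 18.14 / 2024 = 0.008963 m/day.
Q = K_eq · A · (Δh/L) = 0.008963 × 471 × (9.34/18.14) = 2.174 m³/day.

2.17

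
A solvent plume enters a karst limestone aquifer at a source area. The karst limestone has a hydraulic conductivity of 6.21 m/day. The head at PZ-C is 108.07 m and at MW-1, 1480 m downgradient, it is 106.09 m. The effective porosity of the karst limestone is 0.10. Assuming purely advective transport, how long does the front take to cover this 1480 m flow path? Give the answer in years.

48.8

Hydraulic gradient i = (108.07 − 106.09) / 1480 = 1.98 / 1480 = 0.001338.
Darcy flux q = K · i = 6.210 × 0.001338 = 0.008308 m/day.
Seepage velocity v = q / n_e = 0.008308 / 0.10 = 0.08308 m/day.
Travel time t = L / v = 1480 / 0.08308 = 17814 days = 48.77 years.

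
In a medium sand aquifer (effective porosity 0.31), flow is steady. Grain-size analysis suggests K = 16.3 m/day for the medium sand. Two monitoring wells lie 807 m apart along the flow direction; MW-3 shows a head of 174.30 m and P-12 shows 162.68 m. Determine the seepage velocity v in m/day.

0.757

Hydraulic gradient i = (174.30 − 162.68) / 807 = 11.62 / 807 = 0.01440.
Darcy flux q = K · i = 16.30 × 0.01440 = 0.2347 m/day.
Seepage velocity v = q / n_e = 0.2347 / 0.31 = 0.7571 m/day.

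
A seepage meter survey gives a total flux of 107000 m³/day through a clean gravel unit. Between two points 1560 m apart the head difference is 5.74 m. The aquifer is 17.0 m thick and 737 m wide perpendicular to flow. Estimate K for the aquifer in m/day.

Cross-sectional area A = 737 × 17.0 = 12529 m².
Hydraulic gradient i = Δh / L = 5.74 / 1560 = 0.003679.
From Q = K·A·i, K = Q / (A·i) = 107000 / (12529 × 0.003679) = 2321 m/day.

2320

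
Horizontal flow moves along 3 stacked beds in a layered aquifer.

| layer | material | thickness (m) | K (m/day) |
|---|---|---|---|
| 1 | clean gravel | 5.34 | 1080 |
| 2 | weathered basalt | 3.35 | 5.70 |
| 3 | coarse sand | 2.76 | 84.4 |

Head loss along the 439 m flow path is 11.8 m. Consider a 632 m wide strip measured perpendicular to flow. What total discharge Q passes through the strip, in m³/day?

102000

Flow is parallel to layering, so each bed carries its own Darcy discharge and the transmissivities add.
Σ(K_i·b_i) = 1080×5.34 + 5.70×3.35 + 84.4×2.76 = 6019 m²/day.
Hydraulic gradient i = Δh / L = 11.8 / 439 = 0.02688.
Q = Σ(K_i·b_i) · W · i = 6019 × 632 × 0.02688 = 1.023e+05 m³/day.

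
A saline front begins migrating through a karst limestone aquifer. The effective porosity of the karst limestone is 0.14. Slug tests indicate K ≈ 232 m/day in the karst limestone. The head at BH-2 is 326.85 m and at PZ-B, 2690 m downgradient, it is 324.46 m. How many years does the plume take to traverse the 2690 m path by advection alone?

Hydraulic gradient i = (326.85 − 324.46) / 2690 = 2.39 / 2690 = 0.0008885.
Darcy flux q = K · i = 232.0 × 0.0008885 = 0.2061 m/day.
Seepage velocity v = q / n_e = 0.2061 / 0.14 = 1.472 m/day.
Travel time t = L / v = 2690 / 1.472 = 1827 days = 5.002 years.

5.00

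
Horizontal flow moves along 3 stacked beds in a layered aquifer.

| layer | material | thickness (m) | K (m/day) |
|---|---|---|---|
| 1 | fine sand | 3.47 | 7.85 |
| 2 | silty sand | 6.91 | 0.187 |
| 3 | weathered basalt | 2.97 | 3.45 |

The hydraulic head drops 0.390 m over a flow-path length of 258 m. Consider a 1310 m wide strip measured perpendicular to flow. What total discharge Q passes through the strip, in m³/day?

76.8

Flow is parallel to layering, so each bed carries its own Darcy discharge and the transmissivities add.
Σ(K_i·b_i) = 7.85×3.47 + 0.187×6.91 + 3.45×2.97 = 38.78 m²/day.
Hydraulic gradient i = Δh / L = 0.390 / 258 = 0.001512.
Q = Σ(K_i·b_i) · W · i = 38.78 × 1310 × 0.001512 = 76.79 m³/day.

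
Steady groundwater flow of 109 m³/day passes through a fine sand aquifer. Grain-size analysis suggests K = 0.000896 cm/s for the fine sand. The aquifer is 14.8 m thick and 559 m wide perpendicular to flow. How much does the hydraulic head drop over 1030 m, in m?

17.5

Convert K: 0.000896 cm/s × 864 = 0.7741 m/day.
Cross-sectional area A = 559 × 14.8 = 8273 m².
From Q = K·A·i, i = Q / (K·A) = 109 / (0.7741 × 8273) = 0.01702.
Head loss Δh = i · L = 0.01702 × 1030 = 17.53 m.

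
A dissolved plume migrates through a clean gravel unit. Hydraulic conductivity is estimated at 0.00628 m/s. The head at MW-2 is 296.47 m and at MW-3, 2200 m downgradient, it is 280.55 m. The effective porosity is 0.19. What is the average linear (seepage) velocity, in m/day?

Convert K: 0.00628 m/s × 86400 = 542.6 m/day.
Hydraulic gradient i = (296.47 − 280.55) / 2200 = 15.92 / 2200 = 0.007236.
Darcy flux q = K · i = 542.6 × 0.007236 = 3.926 m/day.
Seepage velocity v = q / n_e = 3.926 / 0.19 = 20.67 m/day.

20.7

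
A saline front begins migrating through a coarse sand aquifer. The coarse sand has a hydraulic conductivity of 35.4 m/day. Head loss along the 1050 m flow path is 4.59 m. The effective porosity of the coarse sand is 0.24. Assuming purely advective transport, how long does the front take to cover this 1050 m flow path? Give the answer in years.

Hydraulic gradient i = Δh / L = 4.59 / 1050 = 0.004371.
Darcy flux q = K · i = 35.40 × 0.004371 = 0.1547 m/day.
Seepage velocity v = q / n_e = 0.1547 / 0.24 = 0.6448 m/day.
Travel time t = L / v = 1050 / 0.6448 = 1628 days = 4.458 years.

4.46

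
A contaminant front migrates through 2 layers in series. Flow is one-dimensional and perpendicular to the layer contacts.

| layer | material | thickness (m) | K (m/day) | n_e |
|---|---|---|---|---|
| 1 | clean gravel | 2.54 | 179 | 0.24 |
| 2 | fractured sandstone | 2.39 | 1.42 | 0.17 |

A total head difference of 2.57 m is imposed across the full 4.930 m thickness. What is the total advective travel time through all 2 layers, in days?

With flow normal to the layers, continuity requires the same specific discharge q through every layer.
Σ(b_i/K_i) = 2.54/179 + 2.39/1.42 = 1.697 d.
q = Δh / Σ(b_i/K_i) = 2.57 / 1.697 = 1.514 m/day.
In each layer the seepage velocity is v_i = q/n_i, so the layer transit time is t_i = b_i·n_i / q:
  layer 1 (clean gravel): t_1 = 2.54 × 0.24 / 1.514 = 0.4026 d
  layer 2 (fractured sandstone): t_2 = 2.39 × 0.17 / 1.514 = 0.2683 d
Total t = Σ t_i = 0.6709 days.

0.671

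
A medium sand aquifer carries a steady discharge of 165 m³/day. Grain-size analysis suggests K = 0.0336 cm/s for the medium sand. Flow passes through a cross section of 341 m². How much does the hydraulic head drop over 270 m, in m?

Convert K: 0.0336 cm/s × 864 = 29.03 m/day.
From Q = K·A·i, i = Q / (K·A) = 165 / (29.03 × 341.0) = 0.01667.
Head loss Δh = i · L = 0.01667 × 270 = 4.500 m.

4.50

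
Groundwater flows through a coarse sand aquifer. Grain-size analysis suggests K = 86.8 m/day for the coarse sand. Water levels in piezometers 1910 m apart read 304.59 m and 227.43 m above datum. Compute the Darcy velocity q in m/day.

3.51

Hydraulic gradient i = (304.59 − 227.43) / 1910 = 77.16 / 1910 = 0.04040.
Specific discharge q = K · i = 86.80 × 0.04040 = 3.507 m/day.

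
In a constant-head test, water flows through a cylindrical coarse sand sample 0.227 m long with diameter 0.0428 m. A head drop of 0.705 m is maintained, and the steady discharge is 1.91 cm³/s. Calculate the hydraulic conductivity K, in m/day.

36.9

Cross-sectional area A = π·(d/2)² = π × (0.0428/2)² = 0.001439 m².
Convert discharge: 1.91 cm³/s = 1.910e-06 m³/s.
Darcy's law rearranged: K = Q·L / (A·Δh) = 1.910e-06 × 0.227 / (0.001439 × 0.705) = 0.0004275 m/s = 36.93 m/day.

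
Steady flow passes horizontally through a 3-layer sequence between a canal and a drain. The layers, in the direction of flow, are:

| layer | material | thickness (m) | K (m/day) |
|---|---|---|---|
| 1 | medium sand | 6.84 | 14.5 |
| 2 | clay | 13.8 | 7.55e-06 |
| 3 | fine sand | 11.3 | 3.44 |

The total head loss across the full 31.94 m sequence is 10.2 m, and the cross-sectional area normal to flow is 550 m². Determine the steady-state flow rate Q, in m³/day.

0.00307

Flow is perpendicular to layering, so the layers act in series and the equivalent K is the thickness-weighted harmonic mean.
Total thickness L = 6.84 + 13.8 + 11.3 = 31.94 m.
Σ(b_i/K_i) = 6.84/14.5 + 13.8/7.55e-06 + 11.3/3.44 = 1.828e+06 d.
K_eq = L / Σ(b_i/K_i) = 31.94 / 1.828e+06 = 1.747e-05 m/day.
Q = K_eq · A · (Δh/L) = 1.747e-05 × 550 × (10.2/31.94) = 0.003069 m³/day.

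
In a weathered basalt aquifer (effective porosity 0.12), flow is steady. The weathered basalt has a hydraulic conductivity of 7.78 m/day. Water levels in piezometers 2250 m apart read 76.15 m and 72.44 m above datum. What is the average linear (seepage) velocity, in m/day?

Hydraulic gradient i = (76.15 − 72.44) / 2250 = 3.71 / 2250 = 0.001649.
Darcy flux q = K · i = 7.780 × 0.001649 = 0.01283 m/day.
Seepage velocity v = q / n_e = 0.01283 / 0.12 = 0.1069 m/day.

0.107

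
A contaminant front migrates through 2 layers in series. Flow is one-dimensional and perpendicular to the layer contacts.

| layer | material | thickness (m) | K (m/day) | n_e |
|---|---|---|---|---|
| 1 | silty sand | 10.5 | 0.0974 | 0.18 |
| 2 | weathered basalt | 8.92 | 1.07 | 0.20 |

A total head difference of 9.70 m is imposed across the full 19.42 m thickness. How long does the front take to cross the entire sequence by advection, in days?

With flow normal to the layers, continuity requires the same specific discharge q through every layer.
Σ(b_i/K_i) = 10.5/0.0974 + 8.92/1.07 = 116.1 d.
q = Δh / Σ(b_i/K_i) = 9.70 / 116.1 = 0.08352 m/day.
In each layer the seepage velocity is v_i = q/n_i, so the layer transit time is t_i = b_i·n_i / q:
  layer 1 (silty sand): t_1 = 10.5 × 0.18 / 0.08352 = 22.63 d
  layer 2 (weathered basalt): t_2 = 8.92 × 0.20 / 0.08352 = 21.36 d
Total t = Σ t_i = 43.99 days.

44.0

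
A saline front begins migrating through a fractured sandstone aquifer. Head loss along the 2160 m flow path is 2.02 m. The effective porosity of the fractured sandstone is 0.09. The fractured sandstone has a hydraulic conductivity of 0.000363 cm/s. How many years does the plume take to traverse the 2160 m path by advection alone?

Convert K: 0.000363 cm/s × 864 = 0.3136 m/day.
Hydraulic gradient i = Δh / L = 2.02 / 2160 = 0.0009352.
Darcy flux q = K · i = 0.3136 × 0.0009352 = 0.0002933 m/day.
Seepage velocity v = q / n_e = 0.0002933 / 0.09 = 0.003259 m/day.
Travel time t = L / v = 2160 / 0.003259 = 6.628e+05 days = 1815 years.

1810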